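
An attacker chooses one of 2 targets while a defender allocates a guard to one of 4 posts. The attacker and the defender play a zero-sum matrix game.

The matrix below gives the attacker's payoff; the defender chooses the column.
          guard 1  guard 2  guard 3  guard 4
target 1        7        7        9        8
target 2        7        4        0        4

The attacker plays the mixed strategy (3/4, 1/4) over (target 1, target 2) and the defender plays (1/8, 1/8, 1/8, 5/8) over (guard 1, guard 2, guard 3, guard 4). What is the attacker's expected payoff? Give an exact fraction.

Against (1/8, 1/8, 1/8, 5/8), each row's expected payoff is target 1: 63/8; target 2: 31/8.
Taking the (3/4, 1/4)-weighted average: (3/4)·(63/8) + (1/4)·(31/8) = 55/8.

55/8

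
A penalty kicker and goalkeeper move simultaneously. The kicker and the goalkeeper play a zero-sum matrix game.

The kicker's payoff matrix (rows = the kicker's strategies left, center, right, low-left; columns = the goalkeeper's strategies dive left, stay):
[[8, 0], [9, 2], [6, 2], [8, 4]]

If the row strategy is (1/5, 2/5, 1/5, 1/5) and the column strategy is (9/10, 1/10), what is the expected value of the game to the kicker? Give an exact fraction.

Against (9/10, 1/10), each row's expected payoff is left: 36/5; center: 83/10; right: 28/5; low-left: 38/5.
Taking the (1/5, 2/5, 1/5, 1/5)-weighted average: (1/5)·(36/5) + (2/5)·(83/10) + (1/5)·(28/5) + (1/5)·(38/5) = 37/5.

37/5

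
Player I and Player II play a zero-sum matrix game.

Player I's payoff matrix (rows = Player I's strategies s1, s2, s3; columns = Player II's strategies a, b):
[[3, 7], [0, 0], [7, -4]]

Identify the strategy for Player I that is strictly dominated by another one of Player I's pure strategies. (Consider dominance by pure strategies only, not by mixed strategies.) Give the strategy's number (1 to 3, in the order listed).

Compare s2 with s1: 3 > 0, 7 > 0.
So s1 strictly dominates s2 for Player I; s2 is strictly dominated.

2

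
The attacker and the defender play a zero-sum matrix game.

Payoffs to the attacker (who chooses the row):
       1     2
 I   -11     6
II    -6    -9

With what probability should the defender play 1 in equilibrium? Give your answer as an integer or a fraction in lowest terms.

Row minima are -11 and -9, so the attacker's maximin is -9; column maxima are -6 and 6, so the defender's minimax is -6. These differ, so the equilibrium is in mixed strategies.
Let the defender play 1 with probability q. The attacker is indifferent when −11q + 6(1−q) = −6q − 9(1−q), giving q = 3/4.

3/4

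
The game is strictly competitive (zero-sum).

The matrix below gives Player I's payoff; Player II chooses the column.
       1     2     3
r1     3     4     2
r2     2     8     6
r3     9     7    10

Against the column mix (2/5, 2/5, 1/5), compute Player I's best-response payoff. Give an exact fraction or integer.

r1: (3)·(2/5) + (4)·(2/5) + (2)·(1/5) = 16/5.
r2: (2)·(2/5) + (8)·(2/5) + (6)·(1/5) = 26/5.
r3: (9)·(2/5) + (7)·(2/5) + (10)·(1/5) = 42/5.
The best pure response is r3 with expected payoff 42/5.

42/5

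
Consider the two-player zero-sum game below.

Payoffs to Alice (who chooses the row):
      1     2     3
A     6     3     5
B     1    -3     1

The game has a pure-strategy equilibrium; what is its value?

3

Row minima: 3, -3 → Alice's maximin is 3.
Column maxima: 6, 3, 5 → Bob's minimax is 3.
They coincide at (A, 2), so the value is 3.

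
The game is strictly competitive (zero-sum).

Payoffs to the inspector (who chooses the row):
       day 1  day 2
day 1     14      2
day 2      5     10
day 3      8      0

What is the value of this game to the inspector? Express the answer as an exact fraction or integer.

Row day 3 is strictly dominated by row day 1, so the inspector never plays it.
The remaining 2×2 game on (day 1, day 2) × (day 1, day 2) has no saddle point. Let the inspector play day 1 with probability p; indifference gives 14p + 5(1−p) = 2p + 10(1−p), so p = 5/17.
Similarly the inspectee's optimal q on day 1 is 8/17, and the value is 14·(8/17) + (2)·(9/17) = 130/17.

130/17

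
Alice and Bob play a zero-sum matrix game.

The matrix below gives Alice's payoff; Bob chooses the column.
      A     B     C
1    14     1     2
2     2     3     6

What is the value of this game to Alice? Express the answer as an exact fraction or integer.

20/7

Column C is strictly dominated by B for Bob (it gives Alice more in every row).
The remaining 2×2 game on (1, 2) × (A, B) has no saddle point. Let Alice play 1 with probability p; indifference gives 14p + 2(1−p) = p + 3(1−p), so p = 1/14.
Similarly Bob's optimal q on A is 1/7, and the value is 14·(1/7) + (1)·(6/7) = 20/7.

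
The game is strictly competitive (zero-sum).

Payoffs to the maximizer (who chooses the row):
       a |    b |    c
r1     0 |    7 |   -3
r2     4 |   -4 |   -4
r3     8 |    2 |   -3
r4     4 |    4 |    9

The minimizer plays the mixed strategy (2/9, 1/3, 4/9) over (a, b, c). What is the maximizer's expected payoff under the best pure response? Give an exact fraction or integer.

r1: (0)·(2/9) + (7)·(1/3) + (-3)·(4/9) = 1.
r2: (4)·(2/9) + (-4)·(1/3) + (-4)·(4/9) = -20/9.
r3: (8)·(2/9) + (2)·(1/3) + (-3)·(4/9) = 10/9.
r4: (4)·(2/9) + (4)·(1/3) + (9)·(4/9) = 56/9.
The best pure response is r4 with expected payoff 56/9.

56/9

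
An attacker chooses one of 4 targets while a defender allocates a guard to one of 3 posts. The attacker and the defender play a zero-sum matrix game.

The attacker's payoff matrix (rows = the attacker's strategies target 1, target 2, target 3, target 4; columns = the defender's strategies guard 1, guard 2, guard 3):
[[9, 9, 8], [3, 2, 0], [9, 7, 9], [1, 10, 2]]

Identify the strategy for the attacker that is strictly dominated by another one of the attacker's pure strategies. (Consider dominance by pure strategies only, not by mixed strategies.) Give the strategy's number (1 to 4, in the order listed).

2

Compare target 2 with target 1: 9 > 3, 9 > 2, 8 > 0.
So target 1 strictly dominates target 2 for the attacker; target 2 is strictly dominated.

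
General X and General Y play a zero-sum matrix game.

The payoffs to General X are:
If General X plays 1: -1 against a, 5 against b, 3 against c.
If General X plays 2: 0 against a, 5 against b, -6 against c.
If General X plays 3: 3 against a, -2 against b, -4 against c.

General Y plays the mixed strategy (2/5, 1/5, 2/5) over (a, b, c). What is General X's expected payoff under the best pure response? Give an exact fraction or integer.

1: (-1)·(2/5) + (5)·(1/5) + (3)·(2/5) = 9/5.
2: (0)·(2/5) + (5)·(1/5) + (-6)·(2/5) = -7/5.
3: (3)·(2/5) + (-2)·(1/5) + (-4)·(2/5) = -4/5.
The best pure response is 1 with expected payoff 9/5.

9/5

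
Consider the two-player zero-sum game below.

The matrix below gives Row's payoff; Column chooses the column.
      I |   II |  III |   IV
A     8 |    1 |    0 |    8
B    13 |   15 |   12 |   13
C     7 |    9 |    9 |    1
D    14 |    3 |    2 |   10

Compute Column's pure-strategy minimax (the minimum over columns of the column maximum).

The worst case (largest entry) in each column is I: 14, II: 15, III: 12, IV: 13.
The best (smallest) of these is 12.

12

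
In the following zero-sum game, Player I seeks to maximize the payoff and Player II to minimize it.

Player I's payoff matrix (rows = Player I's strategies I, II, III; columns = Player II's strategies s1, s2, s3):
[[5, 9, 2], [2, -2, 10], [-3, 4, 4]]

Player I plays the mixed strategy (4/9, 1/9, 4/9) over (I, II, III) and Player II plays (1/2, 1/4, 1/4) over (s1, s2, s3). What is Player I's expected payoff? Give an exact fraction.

Against (1/2, 1/4, 1/4), each row's expected payoff is I: 21/4; II: 3; III: 1/2.
Taking the (4/9, 1/9, 4/9)-weighted average: (4/9)·(21/4) + (1/9)·(3) + (4/9)·(1/2) = 26/9.

26/9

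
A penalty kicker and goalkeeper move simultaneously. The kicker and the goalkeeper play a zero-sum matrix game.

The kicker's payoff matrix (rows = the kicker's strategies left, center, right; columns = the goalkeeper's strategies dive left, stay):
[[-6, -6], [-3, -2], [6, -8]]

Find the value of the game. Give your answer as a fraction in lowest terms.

-12/5

Row left is strictly dominated by row center, so the kicker never plays it.
The remaining 2×2 game on (center, right) × (dive left, stay) has no saddle point. Let the kicker play center with probability p; indifference gives −3p + 6(1−p) = −2p − 8(1−p), so p = 14/15.
Similarly the goalkeeper's optimal q on dive left is 2/5, and the value is -3·(2/5) + (-2)·(3/5) = -12/5.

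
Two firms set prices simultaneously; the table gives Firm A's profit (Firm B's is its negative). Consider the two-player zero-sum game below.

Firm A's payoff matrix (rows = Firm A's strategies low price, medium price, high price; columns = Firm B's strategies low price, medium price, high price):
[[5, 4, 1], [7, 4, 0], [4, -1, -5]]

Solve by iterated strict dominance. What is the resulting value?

1

Column low price is strictly dominated by medium price for Firm B (4<5, 4<7, -1<4); eliminate low price.
Column medium price is strictly dominated by high price for Firm B (1<4, 0<4, -5<-1); eliminate medium price.
Row medium price is strictly dominated by row low price (1>0); eliminate medium price.
Row high price is strictly dominated by row low price (1>-5); eliminate high price.
Only (low price, high price) remains, with payoff 1.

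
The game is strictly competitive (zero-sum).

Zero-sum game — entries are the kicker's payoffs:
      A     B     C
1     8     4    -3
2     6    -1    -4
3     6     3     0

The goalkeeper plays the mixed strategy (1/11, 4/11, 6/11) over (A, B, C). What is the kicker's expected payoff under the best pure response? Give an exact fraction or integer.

18/11

1: (8)·(1/11) + (4)·(4/11) + (-3)·(6/11) = 6/11.
2: (6)·(1/11) + (-1)·(4/11) + (-4)·(6/11) = -2.
3: (6)·(1/11) + (3)·(4/11) + (0)·(6/11) = 18/11.
The best pure response is 3 with expected payoff 18/11.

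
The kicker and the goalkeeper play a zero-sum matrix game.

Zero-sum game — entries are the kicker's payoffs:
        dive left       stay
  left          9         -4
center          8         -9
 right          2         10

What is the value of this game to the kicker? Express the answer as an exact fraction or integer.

14/3

Row center is strictly dominated by row left, so the kicker never plays it.
The remaining 2×2 game on (left, right) × (dive left, stay) has no saddle point. Let the kicker play left with probability p; indifference gives 9p + 2(1−p) = −4p + 10(1−p), so p = 8/21.
Similarly the goalkeeper's optimal q on dive left is 2/3, and the value is 9·(2/3) + (-4)·(1/3) = 14/3.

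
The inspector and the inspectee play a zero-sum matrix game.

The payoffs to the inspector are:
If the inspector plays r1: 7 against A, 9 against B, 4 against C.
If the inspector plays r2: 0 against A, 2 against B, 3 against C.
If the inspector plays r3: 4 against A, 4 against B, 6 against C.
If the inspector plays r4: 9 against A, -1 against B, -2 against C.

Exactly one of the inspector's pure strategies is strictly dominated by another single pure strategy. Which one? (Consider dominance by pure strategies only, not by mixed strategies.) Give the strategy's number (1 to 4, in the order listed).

Compare r2 with r1: 7 > 0, 9 > 2, 4 > 3.
So r1 strictly dominates r2 for the inspector; r2 is strictly dominated.

2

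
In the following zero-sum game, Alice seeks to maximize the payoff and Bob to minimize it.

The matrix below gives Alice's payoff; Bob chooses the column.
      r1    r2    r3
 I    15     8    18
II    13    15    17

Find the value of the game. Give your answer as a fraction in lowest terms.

121/9

Column r3 is strictly dominated by r1 for Bob (it gives Alice more in every row).
The remaining 2×2 game on (I, II) × (r1, r2) has no saddle point. Let Alice play I with probability p; indifference gives 15p + 13(1−p) = 8p + 15(1−p), so p = 2/9.
Similarly Bob's optimal q on r1 is 7/9, and the value is 15·(7/9) + (8)·(2/9) = 121/9.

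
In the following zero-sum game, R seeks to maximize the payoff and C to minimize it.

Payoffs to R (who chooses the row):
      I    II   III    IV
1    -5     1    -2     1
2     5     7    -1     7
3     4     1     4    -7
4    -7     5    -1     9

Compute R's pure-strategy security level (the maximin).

The worst-case payoff for each row is 1: -5, 2: -1, 3: -7, 4: -7.
The best of these is -1.

-1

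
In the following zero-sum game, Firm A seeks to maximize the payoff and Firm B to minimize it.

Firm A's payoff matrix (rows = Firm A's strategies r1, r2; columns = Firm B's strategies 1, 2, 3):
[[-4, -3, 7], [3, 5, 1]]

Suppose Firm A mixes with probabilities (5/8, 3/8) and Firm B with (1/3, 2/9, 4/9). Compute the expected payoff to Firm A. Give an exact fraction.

119/72

Against (1/3, 2/9, 4/9), each row's expected payoff is r1: 10/9; r2: 23/9.
Taking the (5/8, 3/8)-weighted average: (5/8)·(10/9) + (3/8)·(23/9) = 119/72.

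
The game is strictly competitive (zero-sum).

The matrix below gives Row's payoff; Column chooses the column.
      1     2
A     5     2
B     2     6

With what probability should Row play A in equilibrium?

4/7

Row minima are 2 and 2, so Row's maximin is 2; column maxima are 5 and 6, so Column's minimax is 5. These differ, so the equilibrium is in mixed strategies.
Let Row play A with probability p. Column is indifferent when 5p + 2(1−p) = 2p + 6(1−p), giving p = 4/7.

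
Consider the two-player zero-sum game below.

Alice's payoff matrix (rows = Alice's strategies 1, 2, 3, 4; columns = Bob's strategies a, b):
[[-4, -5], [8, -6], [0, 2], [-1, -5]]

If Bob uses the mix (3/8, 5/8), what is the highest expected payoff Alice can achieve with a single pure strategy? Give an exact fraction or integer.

1: (-4)·(3/8) + (-5)·(5/8) = -37/8.
2: (8)·(3/8) + (-6)·(5/8) = -3/4.
3: (0)·(3/8) + (2)·(5/8) = 5/4.
4: (-1)·(3/8) + (-5)·(5/8) = -7/2.
The best pure response is 3 with expected payoff 5/4.

5/4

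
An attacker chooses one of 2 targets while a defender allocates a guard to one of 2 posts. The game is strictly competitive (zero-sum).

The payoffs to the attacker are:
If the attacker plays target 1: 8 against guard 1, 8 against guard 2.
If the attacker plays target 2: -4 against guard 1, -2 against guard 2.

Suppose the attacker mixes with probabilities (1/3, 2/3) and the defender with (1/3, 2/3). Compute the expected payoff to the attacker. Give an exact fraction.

8/9

Against (1/3, 2/3), each row's expected payoff is target 1: 8; target 2: -8/3.
Taking the (1/3, 2/3)-weighted average: (1/3)·(8) + (2/3)·(-8/3) = 8/9.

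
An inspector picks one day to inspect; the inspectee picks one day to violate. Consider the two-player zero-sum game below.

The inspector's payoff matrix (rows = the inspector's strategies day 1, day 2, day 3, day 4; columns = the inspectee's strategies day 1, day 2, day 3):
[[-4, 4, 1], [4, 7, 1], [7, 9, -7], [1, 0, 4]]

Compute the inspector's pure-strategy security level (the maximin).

The worst-case payoff for each row is day 1: -4, day 2: 1, day 3: -7, day 4: 0.
The best of these is 1.

1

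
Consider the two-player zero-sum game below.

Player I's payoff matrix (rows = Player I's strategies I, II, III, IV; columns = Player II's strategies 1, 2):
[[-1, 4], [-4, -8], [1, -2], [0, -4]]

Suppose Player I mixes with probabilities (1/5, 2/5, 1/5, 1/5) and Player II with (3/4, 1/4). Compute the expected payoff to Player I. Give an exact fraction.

-21/10

Against (3/4, 1/4), each row's expected payoff is I: 1/4; II: -5; III: 1/4; IV: -1.
Taking the (1/5, 2/5, 1/5, 1/5)-weighted average: (1/5)·(1/4) + (2/5)·(-5) + (1/5)·(1/4) + (1/5)·(-1) = -21/10.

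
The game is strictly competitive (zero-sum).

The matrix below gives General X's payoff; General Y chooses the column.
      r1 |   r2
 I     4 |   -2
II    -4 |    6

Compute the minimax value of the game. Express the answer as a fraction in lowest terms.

Row minima are -2 and -4, so General X's maximin is -2; column maxima are 4 and 6, so General Y's minimax is 4. These differ, so the equilibrium is in mixed strategies.
Let General X play I with probability p. General Y is indifferent when 4p − 4(1−p) = −2p + 6(1−p), giving p = 5/8.
Let General Y play r1 with probability q. General X is indifferent when 4q − 2(1−q) = −4q + 6(1−q), giving q = 1/2.
The value is 4·(1/2) + (-2)·(1/2) = 1.

1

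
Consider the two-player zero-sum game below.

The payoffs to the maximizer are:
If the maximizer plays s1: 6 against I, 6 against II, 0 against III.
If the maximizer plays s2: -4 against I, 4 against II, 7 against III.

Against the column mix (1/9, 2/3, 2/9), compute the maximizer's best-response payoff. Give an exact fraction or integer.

14/3

s1: (6)·(1/9) + (6)·(2/3) + (0)·(2/9) = 14/3.
s2: (-4)·(1/9) + (4)·(2/3) + (7)·(2/9) = 34/9.
The best pure response is s1 with expected payoff 14/3.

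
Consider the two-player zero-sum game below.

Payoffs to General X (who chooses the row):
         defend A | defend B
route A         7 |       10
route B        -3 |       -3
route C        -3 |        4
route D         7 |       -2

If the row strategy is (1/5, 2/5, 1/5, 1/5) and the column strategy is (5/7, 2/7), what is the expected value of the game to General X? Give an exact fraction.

37/35

Against (5/7, 2/7), each row's expected payoff is route A: 55/7; route B: -3; route C: -1; route D: 31/7.
Taking the (1/5, 2/5, 1/5, 1/5)-weighted average: (1/5)·(55/7) + (2/5)·(-3) + (1/5)·(-1) + (1/5)·(31/7) = 37/35.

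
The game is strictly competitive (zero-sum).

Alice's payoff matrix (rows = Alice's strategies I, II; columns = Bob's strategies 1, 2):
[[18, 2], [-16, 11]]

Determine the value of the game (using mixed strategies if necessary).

230/43

Row minima are 2 and -16, so Alice's maximin is 2; column maxima are 18 and 11, so Bob's minimax is 11. These differ, so the equilibrium is in mixed strategies.
Let Alice play I with probability p. Bob is indifferent when 18p − 16(1−p) = 2p + 11(1−p), giving p = 27/43.
Let Bob play 1 with probability q. Alice is indifferent when 18q + 2(1−q) = −16q + 11(1−q), giving q = 9/43.
The value is 18·(9/43) + (2)·(34/43) = 230/43.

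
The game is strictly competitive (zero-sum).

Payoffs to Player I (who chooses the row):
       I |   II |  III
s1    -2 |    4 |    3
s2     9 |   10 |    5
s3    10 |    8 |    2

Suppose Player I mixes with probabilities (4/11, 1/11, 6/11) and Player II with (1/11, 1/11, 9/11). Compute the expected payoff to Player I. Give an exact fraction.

36/11

Against (1/11, 1/11, 9/11), each row's expected payoff is s1: 29/11; s2: 64/11; s3: 36/11.
Taking the (4/11, 1/11, 6/11)-weighted average: (4/11)·(29/11) + (1/11)·(64/11) + (6/11)·(36/11) = 36/11.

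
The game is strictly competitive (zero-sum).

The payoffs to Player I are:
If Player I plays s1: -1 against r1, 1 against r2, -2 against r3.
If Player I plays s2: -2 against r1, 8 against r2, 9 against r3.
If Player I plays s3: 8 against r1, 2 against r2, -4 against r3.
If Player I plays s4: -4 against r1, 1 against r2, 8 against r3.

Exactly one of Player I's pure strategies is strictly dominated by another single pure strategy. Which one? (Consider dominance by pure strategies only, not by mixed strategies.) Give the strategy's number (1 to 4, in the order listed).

4

Compare s4 with s2: -2 > -4, 8 > 1, 9 > 8.
So s2 strictly dominates s4 for Player I; s4 is strictly dominated.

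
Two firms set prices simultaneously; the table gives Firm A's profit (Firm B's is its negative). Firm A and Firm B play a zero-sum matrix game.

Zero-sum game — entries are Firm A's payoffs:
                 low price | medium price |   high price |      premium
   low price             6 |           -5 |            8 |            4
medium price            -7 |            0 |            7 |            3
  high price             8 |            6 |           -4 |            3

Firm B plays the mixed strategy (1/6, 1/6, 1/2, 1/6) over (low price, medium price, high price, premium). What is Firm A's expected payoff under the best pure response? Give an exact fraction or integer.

low price: (6)·(1/6) + (-5)·(1/6) + (8)·(1/2) + (4)·(1/6) = 29/6.
medium price: (-7)·(1/6) + (0)·(1/6) + (7)·(1/2) + (3)·(1/6) = 17/6.
high price: (8)·(1/6) + (6)·(1/6) + (-4)·(1/2) + (3)·(1/6) = 5/6.
The best pure response is low price with expected payoff 29/6.

29/6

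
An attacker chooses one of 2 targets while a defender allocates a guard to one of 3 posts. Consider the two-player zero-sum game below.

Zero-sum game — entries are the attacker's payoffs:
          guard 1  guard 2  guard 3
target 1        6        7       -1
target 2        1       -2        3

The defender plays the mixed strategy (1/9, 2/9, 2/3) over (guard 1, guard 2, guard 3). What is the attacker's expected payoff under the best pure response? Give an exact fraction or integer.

target 1: (6)·(1/9) + (7)·(2/9) + (-1)·(2/3) = 14/9.
target 2: (1)·(1/9) + (-2)·(2/9) + (3)·(2/3) = 5/3.
The best pure response is target 2 with expected payoff 5/3.

5/3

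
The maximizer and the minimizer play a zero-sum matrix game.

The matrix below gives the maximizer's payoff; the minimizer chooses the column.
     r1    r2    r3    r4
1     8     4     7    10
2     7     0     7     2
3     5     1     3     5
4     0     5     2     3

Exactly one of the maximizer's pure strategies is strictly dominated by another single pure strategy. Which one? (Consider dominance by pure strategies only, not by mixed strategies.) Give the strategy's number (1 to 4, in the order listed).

3

Compare 3 with 1: 8 > 5, 4 > 1, 7 > 3, 10 > 5.
So 1 strictly dominates 3 for the maximizer; 3 is strictly dominated.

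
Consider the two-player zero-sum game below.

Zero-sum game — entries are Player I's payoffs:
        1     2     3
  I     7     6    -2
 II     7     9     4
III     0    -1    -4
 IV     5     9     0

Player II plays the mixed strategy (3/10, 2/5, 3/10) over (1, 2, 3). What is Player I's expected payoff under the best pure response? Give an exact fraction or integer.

I: (7)·(3/10) + (6)·(2/5) + (-2)·(3/10) = 39/10.
II: (7)·(3/10) + (9)·(2/5) + (4)·(3/10) = 69/10.
III: (0)·(3/10) + (-1)·(2/5) + (-4)·(3/10) = -8/5.
IV: (5)·(3/10) + (9)·(2/5) + (0)·(3/10) = 51/10.
The best pure response is II with expected payoff 69/10.

69/10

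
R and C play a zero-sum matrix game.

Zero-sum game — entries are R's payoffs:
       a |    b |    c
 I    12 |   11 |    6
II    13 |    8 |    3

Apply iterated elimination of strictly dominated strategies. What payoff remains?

6

Column b is strictly dominated by c for C (6<11, 3<8); eliminate b.
Column a is strictly dominated by c for C (6<12, 3<13); eliminate a.
Row II is strictly dominated by row I (6>3); eliminate II.
Only (I, c) remains, with payoff 6.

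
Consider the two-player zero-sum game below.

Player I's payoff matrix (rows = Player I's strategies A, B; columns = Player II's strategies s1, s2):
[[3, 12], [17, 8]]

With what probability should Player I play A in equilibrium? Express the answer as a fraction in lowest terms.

1/2

Row minima are 3 and 8, so Player I's maximin is 8; column maxima are 17 and 12, so Player II's minimax is 12. These differ, so the equilibrium is in mixed strategies.
Let Player I play A with probability p. Player II is indifferent when 3p + 17(1−p) = 12p + 8(1−p), giving p = 1/2.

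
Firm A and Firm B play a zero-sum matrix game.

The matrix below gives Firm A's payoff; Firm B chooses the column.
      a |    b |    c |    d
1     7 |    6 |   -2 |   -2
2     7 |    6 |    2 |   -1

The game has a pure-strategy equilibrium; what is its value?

Row minima: -2, -1 → Firm A's maximin is -1.
Column maxima: 7, 6, 2, -1 → Firm B's minimax is -1.
They coincide at (2, d), so the value is -1.

-1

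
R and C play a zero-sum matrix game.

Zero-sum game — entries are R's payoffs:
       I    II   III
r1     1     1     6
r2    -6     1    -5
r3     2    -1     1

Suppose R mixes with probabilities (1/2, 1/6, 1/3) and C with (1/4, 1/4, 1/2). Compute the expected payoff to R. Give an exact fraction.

11/8

Against (1/4, 1/4, 1/2), each row's expected payoff is r1: 7/2; r2: -15/4; r3: 3/4.
Taking the (1/2, 1/6, 1/3)-weighted average: (1/2)·(7/2) + (1/6)·(-15/4) + (1/3)·(3/4) = 11/8.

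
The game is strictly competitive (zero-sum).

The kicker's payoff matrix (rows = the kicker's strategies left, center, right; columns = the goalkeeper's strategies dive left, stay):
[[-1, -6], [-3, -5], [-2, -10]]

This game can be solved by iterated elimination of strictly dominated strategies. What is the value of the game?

-5

Column dive left is strictly dominated by stay for the goalkeeper (-6<-1, -5<-3, -10<-2); eliminate dive left.
Row right is strictly dominated by row left (-6>-10); eliminate right.
Row left is strictly dominated by row center (-5>-6); eliminate left.
Only (center, stay) remains, with payoff -5.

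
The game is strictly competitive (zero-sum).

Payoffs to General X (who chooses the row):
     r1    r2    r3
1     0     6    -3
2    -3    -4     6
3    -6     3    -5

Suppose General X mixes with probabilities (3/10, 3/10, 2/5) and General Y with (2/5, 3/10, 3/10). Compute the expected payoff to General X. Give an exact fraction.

-111/100

Against (2/5, 3/10, 3/10), each row's expected payoff is 1: 9/10; 2: -3/5; 3: -3.
Taking the (3/10, 3/10, 2/5)-weighted average: (3/10)·(9/10) + (3/10)·(-3/5) + (2/5)·(-3) = -111/100.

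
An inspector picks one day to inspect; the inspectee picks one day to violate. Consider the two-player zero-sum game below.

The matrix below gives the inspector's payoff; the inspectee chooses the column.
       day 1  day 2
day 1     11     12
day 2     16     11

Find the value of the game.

71/6

Row minima are 11 and 11, so the inspector's maximin is 11; column maxima are 16 and 12, so the inspectee's minimax is 12. These differ, so the equilibrium is in mixed strategies.
Let the inspector play day 1 with probability p. The inspectee is indifferent when 11p + 16(1−p) = 12p + 11(1−p), giving p = 5/6.
Let the inspectee play day 1 with probability q. The inspector is indifferent when 11q + 12(1−q) = 16q + 11(1−q), giving q = 1/6.
The value is 11·(1/6) + (12)·(5/6) = 71/6.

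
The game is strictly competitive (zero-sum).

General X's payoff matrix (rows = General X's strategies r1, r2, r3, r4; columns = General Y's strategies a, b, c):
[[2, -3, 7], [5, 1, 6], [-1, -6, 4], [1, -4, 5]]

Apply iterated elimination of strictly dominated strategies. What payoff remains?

Row r4 is strictly dominated by row r1 (2>1, -3>-4, 7>5); eliminate r4.
Column c is strictly dominated by a for General Y (2<7, 5<6, -1<4); eliminate c.
Column a is strictly dominated by b for General Y (-3<2, 1<5, -6<-1); eliminate a.
Row r1 is strictly dominated by row r2 (1>-3); eliminate r1.
Row r3 is strictly dominated by row r2 (1>-6); eliminate r3.
Only (r2, b) remains, with payoff 1.

1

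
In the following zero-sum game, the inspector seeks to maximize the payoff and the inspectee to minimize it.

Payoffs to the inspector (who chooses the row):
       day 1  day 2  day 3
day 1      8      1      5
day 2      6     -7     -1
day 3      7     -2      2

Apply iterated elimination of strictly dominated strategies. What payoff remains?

Column day 3 is strictly dominated by day 2 for the inspectee (1<5, -7<-1, -2<2); eliminate day 3.
Row day 2 is strictly dominated by row day 1 (8>6, 1>-7); eliminate day 2.
Row day 3 is strictly dominated by row day 1 (8>7, 1>-2); eliminate day 3.
Column day 1 is strictly dominated by day 2 for the inspectee (1<8); eliminate day 1.
Only (day 1, day 2) remains, with payoff 1.

1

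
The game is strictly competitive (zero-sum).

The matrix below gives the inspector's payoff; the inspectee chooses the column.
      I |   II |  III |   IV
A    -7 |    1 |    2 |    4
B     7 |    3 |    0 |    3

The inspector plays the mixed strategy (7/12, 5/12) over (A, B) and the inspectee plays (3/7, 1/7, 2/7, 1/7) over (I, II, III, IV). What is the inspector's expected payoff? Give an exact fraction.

17/28

Against (3/7, 1/7, 2/7, 1/7), each row's expected payoff is A: -12/7; B: 27/7.
Taking the (7/12, 5/12)-weighted average: (7/12)·(-12/7) + (5/12)·(27/7) = 17/28.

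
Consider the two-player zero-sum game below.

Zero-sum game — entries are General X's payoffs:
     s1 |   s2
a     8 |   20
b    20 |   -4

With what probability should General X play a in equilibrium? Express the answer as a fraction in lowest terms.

2/3

Row minima are 8 and -4, so General X's maximin is 8; column maxima are 20 and 20, so General Y's minimax is 20. These differ, so the equilibrium is in mixed strategies.
Let General X play a with probability p. General Y is indifferent when 8p + 20(1−p) = 20p − 4(1−p), giving p = 2/3.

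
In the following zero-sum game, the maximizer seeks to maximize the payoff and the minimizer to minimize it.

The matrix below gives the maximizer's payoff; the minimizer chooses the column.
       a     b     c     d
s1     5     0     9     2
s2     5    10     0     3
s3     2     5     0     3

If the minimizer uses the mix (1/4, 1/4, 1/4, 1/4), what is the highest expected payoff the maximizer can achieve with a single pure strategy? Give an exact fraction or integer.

s1: (5)·(1/4) + (0)·(1/4) + (9)·(1/4) + (2)·(1/4) = 4.
s2: (5)·(1/4) + (10)·(1/4) + (0)·(1/4) + (3)·(1/4) = 9/2.
s3: (2)·(1/4) + (5)·(1/4) + (0)·(1/4) + (3)·(1/4) = 5/2.
The best pure response is s2 with expected payoff 9/2.

9/2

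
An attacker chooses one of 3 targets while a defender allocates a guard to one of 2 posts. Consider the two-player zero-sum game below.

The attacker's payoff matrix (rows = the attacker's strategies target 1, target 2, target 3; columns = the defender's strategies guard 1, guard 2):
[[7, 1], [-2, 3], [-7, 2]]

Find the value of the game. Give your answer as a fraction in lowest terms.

Row target 3 is strictly dominated by row target 2, so the attacker never plays it.
The remaining 2×2 game on (target 1, target 2) × (guard 1, guard 2) has no saddle point. Let the attacker play target 1 with probability p; indifference gives 7p − 2(1−p) = p + 3(1−p), so p = 5/11.
Similarly the defender's optimal q on guard 1 is 2/11, and the value is 7·(2/11) + (1)·(9/11) = 23/11.

23/11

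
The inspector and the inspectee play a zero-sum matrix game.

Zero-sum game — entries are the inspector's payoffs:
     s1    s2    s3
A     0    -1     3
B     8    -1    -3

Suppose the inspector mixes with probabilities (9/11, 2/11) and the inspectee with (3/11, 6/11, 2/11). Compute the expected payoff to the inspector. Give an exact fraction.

24/121

Against (3/11, 6/11, 2/11), each row's expected payoff is A: 0; B: 12/11.
Taking the (9/11, 2/11)-weighted average: (9/11)·(0) + (2/11)·(12/11) = 24/121.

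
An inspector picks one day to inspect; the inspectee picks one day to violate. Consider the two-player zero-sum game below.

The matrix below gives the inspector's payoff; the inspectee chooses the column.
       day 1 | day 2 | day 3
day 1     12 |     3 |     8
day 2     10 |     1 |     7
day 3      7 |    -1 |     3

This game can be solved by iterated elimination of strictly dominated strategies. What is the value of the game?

3

Column day 3 is strictly dominated by day 2 for the inspectee (3<8, 1<7, -1<3); eliminate day 3.
Column day 1 is strictly dominated by day 2 for the inspectee (3<12, 1<10, -1<7); eliminate day 1.
Row day 3 is strictly dominated by row day 1 (3>-1); eliminate day 3.
Row day 2 is strictly dominated by row day 1 (3>1); eliminate day 2.
Only (day 1, day 2) remains, with payoff 3.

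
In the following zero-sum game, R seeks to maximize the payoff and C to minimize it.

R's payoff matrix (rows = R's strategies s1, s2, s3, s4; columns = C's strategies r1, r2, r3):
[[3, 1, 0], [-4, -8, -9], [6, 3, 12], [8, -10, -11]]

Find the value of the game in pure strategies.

3

Row minima: 0, -9, 3, -11 → R's maximin is 3.
Column maxima: 8, 3, 12 → C's minimax is 3.
They coincide at (s3, r2), so the value is 3.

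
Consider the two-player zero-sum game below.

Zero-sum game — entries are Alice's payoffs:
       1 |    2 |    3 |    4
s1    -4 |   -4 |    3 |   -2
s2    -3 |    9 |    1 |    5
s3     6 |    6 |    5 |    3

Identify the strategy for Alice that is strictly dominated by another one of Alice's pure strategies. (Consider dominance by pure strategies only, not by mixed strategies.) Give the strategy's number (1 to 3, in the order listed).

1

Compare s1 with s3: 6 > -4, 6 > -4, 5 > 3, 3 > -2.
So s3 strictly dominates s1 for Alice; s1 is strictly dominated.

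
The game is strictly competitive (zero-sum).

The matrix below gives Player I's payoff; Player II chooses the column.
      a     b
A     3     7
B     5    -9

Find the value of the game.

31/9

Row minima are 3 and -9, so Player I's maximin is 3; column maxima are 5 and 7, so Player II's minimax is 5. These differ, so the equilibrium is in mixed strategies.
Let Player I play A with probability p. Player II is indifferent when 3p + 5(1−p) = 7p − 9(1−p), giving p = 7/9.
Let Player II play a with probability q. Player I is indifferent when 3q + 7(1−q) = 5q − 9(1−q), giving q = 8/9.
The value is 3·(8/9) + (7)·(1/9) = 31/9.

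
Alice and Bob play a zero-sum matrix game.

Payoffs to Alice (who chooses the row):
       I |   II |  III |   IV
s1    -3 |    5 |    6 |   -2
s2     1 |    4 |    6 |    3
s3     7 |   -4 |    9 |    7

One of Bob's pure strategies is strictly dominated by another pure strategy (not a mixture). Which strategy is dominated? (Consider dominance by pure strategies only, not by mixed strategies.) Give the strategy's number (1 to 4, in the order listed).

Bob prefers columns that give Alice less. Compare III with I: -3 < 6, 1 < 6, 7 < 9.
So I strictly dominates III for Bob; III is strictly dominated.

3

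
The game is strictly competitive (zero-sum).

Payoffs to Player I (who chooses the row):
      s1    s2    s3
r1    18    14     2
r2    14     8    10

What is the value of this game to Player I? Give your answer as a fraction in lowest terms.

Column s1 is strictly dominated by s2 for Player II (it gives Player I more in every row).
The remaining 2×2 game on (r1, r2) × (s2, s3) has no saddle point. Let Player I play r1 with probability p; indifference gives 14p + 8(1−p) = 2p + 10(1−p), so p = 1/7.
Similarly Player II's optimal q on s2 is 4/7, and the value is 14·(4/7) + (2)·(3/7) = 62/7.

62/7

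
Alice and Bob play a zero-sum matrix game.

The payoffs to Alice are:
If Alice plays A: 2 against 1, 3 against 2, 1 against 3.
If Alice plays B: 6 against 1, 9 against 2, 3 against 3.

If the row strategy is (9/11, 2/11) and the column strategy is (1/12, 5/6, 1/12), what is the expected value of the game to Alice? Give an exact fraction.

15/4

Against (1/12, 5/6, 1/12), each row's expected payoff is A: 11/4; B: 33/4.
Taking the (9/11, 2/11)-weighted average: (9/11)·(11/4) + (2/11)·(33/4) = 15/4.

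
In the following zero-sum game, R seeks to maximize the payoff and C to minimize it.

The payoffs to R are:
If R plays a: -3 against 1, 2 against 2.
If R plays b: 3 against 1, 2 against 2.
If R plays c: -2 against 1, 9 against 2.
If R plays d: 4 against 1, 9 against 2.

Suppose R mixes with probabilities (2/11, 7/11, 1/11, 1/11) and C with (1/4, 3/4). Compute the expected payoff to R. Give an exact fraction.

Against (1/4, 3/4), each row's expected payoff is a: 3/4; b: 9/4; c: 25/4; d: 31/4.
Taking the (2/11, 7/11, 1/11, 1/11)-weighted average: (2/11)·(3/4) + (7/11)·(9/4) + (1/11)·(25/4) + (1/11)·(31/4) = 125/44.

125/44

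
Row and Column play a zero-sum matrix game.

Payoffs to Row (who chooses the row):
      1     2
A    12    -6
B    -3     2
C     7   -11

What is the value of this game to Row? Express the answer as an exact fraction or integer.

6/23

Row C is strictly dominated by row A, so Row never plays it.
The remaining 2×2 game on (A, B) × (1, 2) has no saddle point. Let Row play A with probability p; indifference gives 12p − 3(1−p) = −6p + 2(1−p), so p = 5/23.
Similarly Column's optimal q on 1 is 8/23, and the value is 12·(8/23) + (-6)·(15/23) = 6/23.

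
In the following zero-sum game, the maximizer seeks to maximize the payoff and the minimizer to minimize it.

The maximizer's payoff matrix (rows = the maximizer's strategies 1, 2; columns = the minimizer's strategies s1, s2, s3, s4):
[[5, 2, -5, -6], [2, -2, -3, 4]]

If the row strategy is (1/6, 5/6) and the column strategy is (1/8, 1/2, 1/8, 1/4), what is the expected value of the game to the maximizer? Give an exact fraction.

-3/16

Against (1/8, 1/2, 1/8, 1/4), each row's expected payoff is 1: -1/2; 2: -1/8.
Taking the (1/6, 5/6)-weighted average: (1/6)·(-1/2) + (5/6)·(-1/8) = -3/16.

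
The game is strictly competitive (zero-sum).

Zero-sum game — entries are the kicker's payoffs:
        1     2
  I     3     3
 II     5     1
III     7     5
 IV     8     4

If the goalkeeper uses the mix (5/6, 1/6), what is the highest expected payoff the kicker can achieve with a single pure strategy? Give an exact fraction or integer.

I: (3)·(5/6) + (3)·(1/6) = 3.
II: (5)·(5/6) + (1)·(1/6) = 13/3.
III: (7)·(5/6) + (5)·(1/6) = 20/3.
IV: (8)·(5/6) + (4)·(1/6) = 22/3.
The best pure response is IV with expected payoff 22/3.

22/3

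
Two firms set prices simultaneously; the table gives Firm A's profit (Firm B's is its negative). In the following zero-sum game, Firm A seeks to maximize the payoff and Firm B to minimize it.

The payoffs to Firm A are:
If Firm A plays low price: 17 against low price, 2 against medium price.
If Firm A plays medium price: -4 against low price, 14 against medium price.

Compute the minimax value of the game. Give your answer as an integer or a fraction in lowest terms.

Row minima are 2 and -4, so Firm A's maximin is 2; column maxima are 17 and 14, so Firm B's minimax is 14. These differ, so the equilibrium is in mixed strategies.
Let Firm A play low price with probability p. Firm B is indifferent when 17p − 4(1−p) = 2p + 14(1−p), giving p = 6/11.
Let Firm B play low price with probability q. Firm A is indifferent when 17q + 2(1−q) = −4q + 14(1−q), giving q = 4/11.
The value is 17·(4/11) + (2)·(7/11) = 82/11.

82/11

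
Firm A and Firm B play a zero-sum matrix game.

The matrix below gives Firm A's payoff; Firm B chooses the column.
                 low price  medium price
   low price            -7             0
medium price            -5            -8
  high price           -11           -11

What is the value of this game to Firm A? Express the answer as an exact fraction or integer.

-28/5

Row high price is strictly dominated by row medium price, so Firm A never plays it.
The remaining 2×2 game on (low price, medium price) × (low price, medium price) has no saddle point. Let Firm A play low price with probability p; indifference gives −7p − 5(1−p) = −8(1−p), so p = 3/10.
Similarly Firm B's optimal q on low price is 4/5, and the value is -7·(4/5) + (0)·(1/5) = -28/5.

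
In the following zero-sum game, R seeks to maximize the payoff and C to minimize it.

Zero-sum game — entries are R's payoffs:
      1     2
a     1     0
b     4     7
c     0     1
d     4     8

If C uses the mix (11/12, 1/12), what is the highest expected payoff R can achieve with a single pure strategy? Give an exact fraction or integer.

13/3

a: (1)·(11/12) + (0)·(1/12) = 11/12.
b: (4)·(11/12) + (7)·(1/12) = 17/4.
c: (0)·(11/12) + (1)·(1/12) = 1/12.
d: (4)·(11/12) + (8)·(1/12) = 13/3.
The best pure response is d with expected payoff 13/3.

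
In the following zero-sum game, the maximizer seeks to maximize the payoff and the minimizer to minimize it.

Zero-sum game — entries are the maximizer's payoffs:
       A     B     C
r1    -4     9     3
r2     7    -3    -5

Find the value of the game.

Column B is strictly dominated by C for the minimizer (it gives the maximizer more in every row).
The remaining 2×2 game on (r1, r2) × (A, C) has no saddle point. Let the maximizer play r1 with probability p; indifference gives −4p + 7(1−p) = 3p − 5(1−p), so p = 12/19.
Similarly the minimizer's optimal q on A is 8/19, and the value is -4·(8/19) + (3)·(11/19) = 1/19.

1/19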